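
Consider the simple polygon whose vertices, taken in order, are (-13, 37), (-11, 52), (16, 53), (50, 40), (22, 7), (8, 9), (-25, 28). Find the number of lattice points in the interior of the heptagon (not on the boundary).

2093

By the shoelace formula, twice the signed area is |[(-13)·52 − (-11)·37] + [(-11)·53 − 16·52] + [16·40 − 50·53] + [50·7 − 22·40] + [22·9 − 8·7] + [8·28 − (-25)·9] + [(-25)·37 − (-13)·28]| = 4194, so the area is 2097.
Along each edge there are gcd(|Δx|,|Δy|)+1 lattice points, so counting each shared vertex once the boundary has gcd(2,15) + gcd(27,1) + gcd(34,13) + gcd(28,33) + gcd(14,2) + gcd(33,19) + gcd(12,9) = 1+1+1+1+2+1+3 = 10.
Pick's theorem gives I = A − B/2 + 1 = 2097 − 10/2 + 1 = 2093.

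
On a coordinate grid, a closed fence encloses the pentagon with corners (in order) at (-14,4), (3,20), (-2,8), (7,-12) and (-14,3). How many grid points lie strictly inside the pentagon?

208

The shoelace formula gives twice the area as |[(-14)·20 − 3·4] + [3·8 − (-2)·20] + [(-2)·(-12) − 7·8] + [7·3 − (-14)·(-12)] + [(-14)·4 − (-14)·3]| = 421, so the area is 210.5.
Summing gcd(|Δx|,|Δy|) over the edges gives the boundary count: gcd(17,16) + gcd(5,12) + gcd(9,20) + gcd(21,15) + gcd(0,1) = 1+1+1+3+1 = 7.
By Pick's theorem A = I + B/2 − 1, so I = 210.5 − 7/2 + 1 = 208.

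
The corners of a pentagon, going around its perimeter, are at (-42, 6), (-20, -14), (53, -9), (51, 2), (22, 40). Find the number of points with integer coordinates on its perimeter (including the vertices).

Summing gcd(|Δx|,|Δy|) over the edges gives the boundary count: gcd(22,20) + gcd(73,5) + gcd(2,11) + gcd(29,38) + gcd(64,34) = 2+1+1+1+2 = 7.

7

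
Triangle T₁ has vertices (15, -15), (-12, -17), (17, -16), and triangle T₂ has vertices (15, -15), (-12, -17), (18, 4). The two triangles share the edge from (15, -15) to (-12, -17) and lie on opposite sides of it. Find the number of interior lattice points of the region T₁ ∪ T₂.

The union is the simple quadrilateral with vertices (15, -15), (17, -16), (-12, -17), (18, 4) in order.
By the shoelace formula, twice the signed area is |(15·(-16) − 17·(-15)) + (17·(-17) − (-12)·(-16)) + ((-12)·4 − 18·(-17)) + (18·(-15) − 15·4)| = 538, so the area is 269.
Summing gcd(|Δx|,|Δy|) over the edges gives the boundary count: gcd(2,1) + gcd(29,1) + gcd(30,21) + gcd(3,19) = 1+1+3+1 = 6.
By Pick's theorem I = A − B/2 + 1 = 269 − 6/2 + 1 = 267.

267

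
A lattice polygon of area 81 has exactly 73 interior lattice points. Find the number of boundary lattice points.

18

Pick's theorem gives A = I + B/2 − 1, so B = 2(A − I + 1) = 2(81 − 73 + 1) = 18.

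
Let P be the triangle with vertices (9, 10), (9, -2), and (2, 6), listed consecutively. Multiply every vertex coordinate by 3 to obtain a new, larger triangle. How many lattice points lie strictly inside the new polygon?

358

Using the shoelace formula, 2A = |(9·(-2) − 9·10) + (9·6 − 2·(-2)) + (2·10 − 9·6)| = 84, so the area is 42.
Along each edge there are gcd(|Δx|,|Δy|)+1 lattice points, so counting each shared vertex once the boundary has gcd(0,12) + gcd(7,8) + gcd(7,4) = 12+1+1 = 14.
Scaling by 3 multiplies the area by 3² = 9 (so the new area is 378) and multiplies the boundary lattice-point count by 3, giving 42.
By Pick's theorem, the interior count of the dilated polygon is 378 − 42/2 + 1 = 358.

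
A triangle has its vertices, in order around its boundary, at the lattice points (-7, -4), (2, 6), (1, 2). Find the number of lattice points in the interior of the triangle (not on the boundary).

By the shoelace formula, twice the signed area is |((-7)·6 − 2·(-4)) + (2·2 − 1·6) + (1·(-4) − (-7)·2)| = 26, so the area is 13.
Summing gcd(|Δx|,|Δy|) over the edges gives the boundary count: gcd(9,10) + gcd(1,4) + gcd(8,6) = 1+1+2 = 4.
Pick's theorem gives I = A − B/2 + 1 = 13 − 4/2 + 1 = 12.

12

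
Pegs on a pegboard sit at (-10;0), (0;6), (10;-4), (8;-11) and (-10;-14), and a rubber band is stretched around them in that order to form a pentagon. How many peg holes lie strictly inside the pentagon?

266

Using the shoelace formula, 2A = |[(-10)·6 − 0·0] + [0·(-4) − 10·6] + [10·(-11) − 8·(-4)] + [8·(-14) − (-10)·(-11)] + [(-10)·0 − (-10)·(-14)]| = 560, so the area is 280.
The number of boundary lattice points is Σ gcd(|Δx|,|Δy|) = gcd(10,6) + gcd(10,10) + gcd(2,7) + gcd(18,3) + gcd(0,14) = 2+10+1+3+14 = 30.
By Pick's theorem A = I + B/2 − 1, so I = 280 − 30/2 + 1 = 266.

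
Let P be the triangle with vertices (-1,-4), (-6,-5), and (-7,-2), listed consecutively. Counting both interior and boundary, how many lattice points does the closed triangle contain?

11

Using the shoelace formula, 2A = |[(-1)·(-5) − (-6)·(-4)] + [(-6)·(-2) − (-7)·(-5)] + [(-7)·(-4) − (-1)·(-2)]| = 16, so the area is 8.
Along each edge there are gcd(|Δx|,|Δy|)+1 lattice points, so counting each shared vertex once the boundary has gcd(5,1) + gcd(1,3) + gcd(6,2) = 1+1+2 = 4.
Pick's theorem gives I = A − B/2 + 1 = 8 − 4/2 + 1 = 7, so the closed region contains I + B = 7 + 4 = 11 lattice points.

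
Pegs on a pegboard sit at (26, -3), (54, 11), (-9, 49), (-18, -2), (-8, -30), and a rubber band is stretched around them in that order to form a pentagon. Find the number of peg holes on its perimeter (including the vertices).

Summing gcd(|Δx|,|Δy|) over the edges gives the boundary count: gcd(28,14) + gcd(63,38) + gcd(9,51) + gcd(10,28) + gcd(34,27) = 14+1+3+2+1 = 21.

21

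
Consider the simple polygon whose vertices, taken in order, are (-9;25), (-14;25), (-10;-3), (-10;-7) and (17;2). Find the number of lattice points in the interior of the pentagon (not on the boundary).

By the shoelace formula, twice the signed area is |[(-9)·25 − (-14)·25] + [(-14)·(-3) − (-10)·25] + [(-10)·(-7) − (-10)·(-3)] + [(-10)·2 − 17·(-7)] + [17·25 − (-9)·2]| = 999, so the area is 499.5.
The number of boundary lattice points is Σ gcd(|Δx|,|Δy|) = gcd(5,0) + gcd(4,28) + gcd(0,4) + gcd(27,9) + gcd(26,23) = 5+4+4+9+1 = 23.
Pick's theorem gives I = A − B/2 + 1 = 499.5 − 23/2 + 1 = 489.

489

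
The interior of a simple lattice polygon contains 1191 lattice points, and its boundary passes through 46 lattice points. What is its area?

By Pick's theorem, A = I + B/2 − 1 = 1191 + 46/2 − 1 = 1213.

1213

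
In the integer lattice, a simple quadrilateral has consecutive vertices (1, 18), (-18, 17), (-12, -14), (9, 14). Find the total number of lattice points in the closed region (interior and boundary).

The shoelace formula gives twice the area as |[1·17 − (-18)·18] + [(-18)·(-14) − (-12)·17] + [(-12)·14 − 9·(-14)] + [9·18 − 1·14]| = 903, so the area is 451.5.
Summing gcd(|Δx|,|Δy|) over the edges gives the boundary count: gcd(19,1) + gcd(6,31) + gcd(21,28) + gcd(8,4) = 1+1+7+4 = 13.
Pick's theorem gives I = A − B/2 + 1 = 451.5 − 13/2 + 1 = 446, so the closed region contains I + B = 446 + 13 = 459 lattice points.

459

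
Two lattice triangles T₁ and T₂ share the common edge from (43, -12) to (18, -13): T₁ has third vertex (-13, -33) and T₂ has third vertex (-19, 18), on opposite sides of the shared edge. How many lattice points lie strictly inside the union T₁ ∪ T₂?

The union is the simple quadrilateral with vertices (43, -12), (-13, -33), (18, -13), (-19, 18) in order.
By the shoelace formula, twice the signed area is |(43·(-33) − (-13)·(-12)) + ((-13)·(-13) − 18·(-33)) + (18·18 − (-19)·(-13)) + ((-19)·(-12) − 43·18)| = 1281, so the area is 640.5.
Summing gcd(|Δx|,|Δy|) over the edges gives the boundary count: gcd(56,21) + gcd(31,20) + gcd(37,31) + gcd(62,30) = 7+1+1+2 = 11.
By Pick's theorem I = A − B/2 + 1 = 640.5 − 11/2 + 1 = 636.

636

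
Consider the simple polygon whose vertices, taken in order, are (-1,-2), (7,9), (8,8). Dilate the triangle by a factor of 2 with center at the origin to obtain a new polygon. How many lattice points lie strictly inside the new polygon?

Using the shoelace formula, 2A = |((-1)·9 − 7·(-2)) + (7·8 − 8·9) + (8·(-2) − (-1)·8)| = 19, so the area is 19/2.
The number of boundary lattice points is Σ gcd(|Δx|,|Δy|) = gcd(8,11) + gcd(1,1) + gcd(9,10) = 1+1+1 = 3.
Scaling by 2 multiplies the area by 2² = 4 (so the new area is 38) and multiplies the boundary lattice-point count by 2, giving 6.
By Pick's theorem, the interior count of the dilated polygon is 38 − 6/2 + 1 = 36.

36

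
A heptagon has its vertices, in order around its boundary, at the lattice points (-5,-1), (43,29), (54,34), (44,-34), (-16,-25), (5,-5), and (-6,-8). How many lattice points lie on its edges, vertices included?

Summing gcd(|Δx|,|Δy|) over the edges gives the boundary count: gcd(48,30) + gcd(11,5) + gcd(10,68) + gcd(60,9) + gcd(21,20) + gcd(11,3) + gcd(1,7) = 6+1+2+3+1+1+1 = 15.

15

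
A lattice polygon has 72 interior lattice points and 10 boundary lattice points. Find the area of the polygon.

76

Pick's theorem states A = I + B/2 − 1, so A = 72 + 10/2 − 1 = 76.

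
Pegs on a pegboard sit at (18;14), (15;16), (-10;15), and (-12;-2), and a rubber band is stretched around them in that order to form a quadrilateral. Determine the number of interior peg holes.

264

The shoelace formula gives twice the area as |(18·16 − 15·14) + (15·15 − (-10)·16) + ((-10)·(-2) − (-12)·15) + ((-12)·14 − 18·(-2))| = 531, so the area is 265.5.
The number of boundary lattice points is Σ gcd(|Δx|,|Δy|) = gcd(3,2) + gcd(25,1) + gcd(2,17) + gcd(30,16) = 1+1+1+2 = 5.
By Pick's theorem A = I + B/2 − 1, so I = 265.5 − 5/2 + 1 = 264.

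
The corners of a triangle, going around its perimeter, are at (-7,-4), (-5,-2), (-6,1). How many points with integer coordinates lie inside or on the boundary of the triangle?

By the shoelace formula, twice the signed area is |((-7)·(-2) − (-5)·(-4)) + ((-5)·1 − (-6)·(-2)) + ((-6)·(-4) − (-7)·1)| = 8, so the area is 4.
The number of boundary lattice points is Σ gcd(|Δx|,|Δy|) = gcd(2,2) + gcd(1,3) + gcd(1,5) = 2+1+1 = 4.
Pick's theorem gives I = A − B/2 + 1 = 4 − 4/2 + 1 = 3, so the closed region contains I + B = 3 + 4 = 7 lattice points.

7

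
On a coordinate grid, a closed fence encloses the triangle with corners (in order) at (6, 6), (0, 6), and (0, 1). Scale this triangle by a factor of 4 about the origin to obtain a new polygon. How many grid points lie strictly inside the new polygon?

217

By the shoelace formula, twice the signed area is |(6·6 − 0·6) + (0·1 − 0·6) + (0·6 − 6·1)| = 30, so the area is 15.
Along each edge there are gcd(|Δx|,|Δy|)+1 lattice points, so counting each shared vertex once the boundary has gcd(6,0) + gcd(0,5) + gcd(6,5) = 6+5+1 = 12.
Scaling by 4 multiplies the area by 4² = 16 (so the new area is 240) and multiplies the boundary lattice-point count by 4, giving 48.
By Pick's theorem, the interior count of the dilated polygon is 240 − 48/2 + 1 = 217.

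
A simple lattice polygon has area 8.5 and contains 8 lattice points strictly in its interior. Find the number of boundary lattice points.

3

Pick's theorem gives A = I + B/2 − 1, so B = 2(A − I + 1) = 2(8.5 − 8 + 1) = 3.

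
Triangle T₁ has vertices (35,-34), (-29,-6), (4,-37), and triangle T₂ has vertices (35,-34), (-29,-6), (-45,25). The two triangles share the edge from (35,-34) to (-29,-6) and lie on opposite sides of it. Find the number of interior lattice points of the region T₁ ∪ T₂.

The union is the simple quadrilateral with vertices (35,-34), (4,-37), (-29,-6), (-45,25) in order.
The shoelace formula gives twice the area as |[35·(-37) − 4·(-34)] + [4·(-6) − (-29)·(-37)] + [(-29)·25 − (-45)·(-6)] + [(-45)·(-34) − 35·25]| = 2596, so the area is 1298.
The number of boundary lattice points is Σ gcd(|Δx|,|Δy|) = gcd(31,3) + gcd(33,31) + gcd(16,31) + gcd(80,59) = 1+1+1+1 = 4.
By Pick's theorem I = A − B/2 + 1 = 1298 − 4/2 + 1 = 1297.

1297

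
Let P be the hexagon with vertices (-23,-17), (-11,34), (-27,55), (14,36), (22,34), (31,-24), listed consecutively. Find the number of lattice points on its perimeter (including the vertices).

Along each edge there are gcd(|Δx|,|Δy|)+1 lattice points, so counting each shared vertex once the boundary has gcd(12,51) + gcd(16,21) + gcd(41,19) + gcd(8,2) + gcd(9,58) + gcd(54,7) = 3+1+1+2+1+1 = 9.

9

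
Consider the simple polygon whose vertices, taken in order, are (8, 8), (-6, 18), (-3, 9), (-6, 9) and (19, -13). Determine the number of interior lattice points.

Using the shoelace formula, 2A = |(8·18 − (-6)·8) + ((-6)·9 − (-3)·18) + ((-3)·9 − (-6)·9) + ((-6)·(-13) − 19·9) + (19·8 − 8·(-13))| = 382, so the area is 191.
Summing gcd(|Δx|,|Δy|) over the edges gives the boundary count: gcd(14,10) + gcd(3,9) + gcd(3,0) + gcd(25,22) + gcd(11,21) = 2+3+3+1+1 = 10.
Pick's theorem gives I = A − B/2 + 1 = 191 − 10/2 + 1 = 187.

187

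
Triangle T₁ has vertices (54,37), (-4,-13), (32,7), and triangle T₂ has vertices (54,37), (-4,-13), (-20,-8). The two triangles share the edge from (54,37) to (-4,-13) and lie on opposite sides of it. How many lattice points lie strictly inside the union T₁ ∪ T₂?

The union is the simple quadrilateral with vertices (54,37), (32,7), (-4,-13), (-20,-8) in order.
By the shoelace formula, twice the signed area is |[54·7 − 32·37] + [32·(-13) − (-4)·7] + [(-4)·(-8) − (-20)·(-13)] + [(-20)·37 − 54·(-8)]| = 1730, so the area is 865.
Summing gcd(|Δx|,|Δy|) over the edges gives the boundary count: gcd(22,30) + gcd(36,20) + gcd(16,5) + gcd(74,45) = 2+4+1+1 = 8.
By Pick's theorem I = A − B/2 + 1 = 865 − 8/2 + 1 = 862.

862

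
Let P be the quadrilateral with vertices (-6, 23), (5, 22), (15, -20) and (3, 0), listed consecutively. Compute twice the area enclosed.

By the shoelace formula, twice the signed area is |((-6)·22 − 5·23) + (5·(-20) − 15·22) + (15·0 − 3·(-20)) + (3·23 − (-6)·0)| = 548, so the area is 274.

548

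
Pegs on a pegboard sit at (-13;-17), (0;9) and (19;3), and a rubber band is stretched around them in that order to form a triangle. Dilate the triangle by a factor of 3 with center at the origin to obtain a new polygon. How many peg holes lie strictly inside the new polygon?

The shoelace formula gives twice the area as |[(-13)·9 − 0·(-17)] + [0·3 − 19·9] + [19·(-17) − (-13)·3]| = 572, so the area is 286.
Summing gcd(|Δx|,|Δy|) over the edges gives the boundary count: gcd(13,26) + gcd(19,6) + gcd(32,20) = 13+1+4 = 18.
Scaling by 3 multiplies the area by 3² = 9 (so the new area is 2574) and multiplies the boundary lattice-point count by 3, giving 54.
By Pick's theorem, the interior count of the dilated polygon is 2574 − 54/2 + 1 = 2548.

2548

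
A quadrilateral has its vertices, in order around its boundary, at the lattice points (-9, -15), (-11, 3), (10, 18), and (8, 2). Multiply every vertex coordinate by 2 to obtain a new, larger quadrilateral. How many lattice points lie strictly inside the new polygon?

Using the shoelace formula, 2A = |((-9)·3 − (-11)·(-15)) + ((-11)·18 − 10·3) + (10·2 − 8·18) + (8·(-15) − (-9)·2)| = 646, so the area is 323.
The number of boundary lattice points is Σ gcd(|Δx|,|Δy|) = gcd(2,18) + gcd(21,15) + gcd(2,16) + gcd(17,17) = 2+3+2+17 = 24.
Scaling by 2 multiplies the area by 2² = 4 (so the new area is 1292) and multiplies the boundary lattice-point count by 2, giving 48.
By Pick's theorem, the interior count of the dilated polygon is 1292 − 48/2 + 1 = 1269.

1269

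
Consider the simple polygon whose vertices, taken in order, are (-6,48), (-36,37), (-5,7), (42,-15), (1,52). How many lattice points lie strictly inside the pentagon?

1888

The shoelace formula gives twice the area as |((-6)·37 − (-36)·48) + ((-36)·7 − (-5)·37) + ((-5)·(-15) − 42·7) + (42·52 − 1·(-15)) + (1·48 − (-6)·52)| = 3779, so the area is 1889.5.
Along each edge there are gcd(|Δx|,|Δy|)+1 lattice points, so counting each shared vertex once the boundary has gcd(30,11) + gcd(31,30) + gcd(47,22) + gcd(41,67) + gcd(7,4) = 1+1+1+1+1 = 5.
By Pick's theorem A = I + B/2 − 1, so I = 1889.5 − 5/2 + 1 = 1888.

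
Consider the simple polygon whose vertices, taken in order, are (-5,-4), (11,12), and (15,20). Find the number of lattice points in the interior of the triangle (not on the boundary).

21

The shoelace formula gives twice the area as |[(-5)·12 − 11·(-4)] + [11·20 − 15·12] + [15·(-4) − (-5)·20]| = 64, so the area is 32.
The number of boundary lattice points is Σ gcd(|Δx|,|Δy|) = gcd(16,16) + gcd(4,8) + gcd(20,24) = 16+4+4 = 24.
Pick's theorem gives I = A − B/2 + 1 = 32 − 24/2 + 1 = 21.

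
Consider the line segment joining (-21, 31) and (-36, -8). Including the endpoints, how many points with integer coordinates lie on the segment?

4

The number of lattice points on a segment between lattice points is gcd(|Δx|,|Δy|) + 1 = gcd(15,39) + 1 = 3 + 1 = 4.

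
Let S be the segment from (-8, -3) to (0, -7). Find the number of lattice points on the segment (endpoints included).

The number of lattice points on a segment between lattice points is gcd(|Δx|,|Δy|) + 1 = gcd(8,4) + 1 = 4 + 1 = 5.

5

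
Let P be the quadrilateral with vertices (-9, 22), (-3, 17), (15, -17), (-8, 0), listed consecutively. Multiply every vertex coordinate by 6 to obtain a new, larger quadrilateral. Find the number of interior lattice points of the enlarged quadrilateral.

By the shoelace formula, twice the signed area is |((-9)·17 − (-3)·22) + ((-3)·(-17) − 15·17) + (15·0 − (-8)·(-17)) + ((-8)·22 − (-9)·0)| = 603, so the area is 603/2.
Summing gcd(|Δx|,|Δy|) over the edges gives the boundary count: gcd(6,5) + gcd(18,34) + gcd(23,17) + gcd(1,22) = 1+2+1+1 = 5.
Scaling by 6 multiplies the area by 6² = 36 (so the new area is 10854) and multiplies the boundary lattice-point count by 6, giving 30.
By Pick's theorem, the interior count of the dilated polygon is 10854 − 30/2 + 1 = 10840.

10840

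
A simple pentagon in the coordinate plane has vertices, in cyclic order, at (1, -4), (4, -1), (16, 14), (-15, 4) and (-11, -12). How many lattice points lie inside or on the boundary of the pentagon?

329

Using the shoelace formula, 2A = |(1·(-1) − 4·(-4)) + (4·14 − 16·(-1)) + (16·4 − (-15)·14) + ((-15)·(-12) − (-11)·4) + ((-11)·(-4) − 1·(-12))| = 641, so the area is 641/2.
The number of boundary lattice points is Σ gcd(|Δx|,|Δy|) = gcd(3,3) + gcd(12,15) + gcd(31,10) + gcd(4,16) + gcd(12,8) = 3+3+1+4+4 = 15.
Pick's theorem gives I = A − B/2 + 1 = 641/2 − 15/2 + 1 = 314, so the closed region contains I + B = 314 + 15 = 329 lattice points.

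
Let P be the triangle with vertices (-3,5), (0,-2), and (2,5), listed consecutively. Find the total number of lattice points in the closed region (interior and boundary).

22

By the shoelace formula, twice the signed area is |[(-3)·(-2) − 0·5] + [0·5 − 2·(-2)] + [2·5 − (-3)·5]| = 35, so the area is 35/2.
The number of boundary lattice points is Σ gcd(|Δx|,|Δy|) = gcd(3,7) + gcd(2,7) + gcd(5,0) = 1+1+5 = 7.
Pick's theorem gives I = A − B/2 + 1 = 35/2 − 7/2 + 1 = 15, so the closed region contains I + B = 15 + 7 = 22 lattice points.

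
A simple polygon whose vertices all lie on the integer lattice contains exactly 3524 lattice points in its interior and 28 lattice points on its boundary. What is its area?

3537

By Pick's theorem, A = I + B/2 − 1 = 3524 + 28/2 − 1 = 3537.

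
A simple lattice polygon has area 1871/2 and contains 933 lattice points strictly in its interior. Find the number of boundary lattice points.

7

Pick's theorem gives A = I + B/2 − 1, so B = 2(A − I + 1) = 2(1871/2 − 933 + 1) = 7.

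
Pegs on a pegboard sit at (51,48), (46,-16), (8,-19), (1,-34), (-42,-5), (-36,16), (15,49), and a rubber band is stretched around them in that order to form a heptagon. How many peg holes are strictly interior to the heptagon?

5041

The shoelace formula gives twice the area as |(51·(-16) − 46·48) + (46·(-19) − 8·(-16)) + (8·(-34) − 1·(-19)) + (1·(-5) − (-42)·(-34)) + ((-42)·16 − (-36)·(-5)) + ((-36)·49 − 15·16) + (15·48 − 51·49)| = 10091, so the area is 10091/2.
Along each edge there are gcd(|Δx|,|Δy|)+1 lattice points, so counting each shared vertex once the boundary has gcd(5,64) + gcd(38,3) + gcd(7,15) + gcd(43,29) + gcd(6,21) + gcd(51,33) + gcd(36,1) = 1+1+1+1+3+3+1 = 11.
By Pick's theorem A = I + B/2 − 1, so I = 10091/2 − 11/2 + 1 = 5041.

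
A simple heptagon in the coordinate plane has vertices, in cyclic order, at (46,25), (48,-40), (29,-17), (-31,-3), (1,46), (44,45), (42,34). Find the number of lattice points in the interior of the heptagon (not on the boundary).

3807

The shoelace formula gives twice the area as |(46·(-40) − 48·25) + (48·(-17) − 29·(-40)) + (29·(-3) − (-31)·(-17)) + ((-31)·46 − 1·(-3)) + (1·45 − 44·46) + (44·34 − 42·45) + (42·25 − 46·34)| = 7620, so the area is 3810.
Summing gcd(|Δx|,|Δy|) over the edges gives the boundary count: gcd(2,65) + gcd(19,23) + gcd(60,14) + gcd(32,49) + gcd(43,1) + gcd(2,11) + gcd(4,9) = 1+1+2+1+1+1+1 = 8.
Pick's theorem gives I = A − B/2 + 1 = 3810 − 8/2 + 1 = 3807.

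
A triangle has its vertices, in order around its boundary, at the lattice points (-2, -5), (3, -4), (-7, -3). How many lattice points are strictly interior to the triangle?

7

Using the shoelace formula, 2A = |[(-2)·(-4) − 3·(-5)] + [3·(-3) − (-7)·(-4)] + [(-7)·(-5) − (-2)·(-3)]| = 15, so the area is 7.5.
The number of boundary lattice points is Σ gcd(|Δx|,|Δy|) = gcd(5,1) + gcd(10,1) + gcd(5,2) = 1+1+1 = 3.
Pick's theorem gives I = A − B/2 + 1 = 7.5 − 3/2 + 1 = 7.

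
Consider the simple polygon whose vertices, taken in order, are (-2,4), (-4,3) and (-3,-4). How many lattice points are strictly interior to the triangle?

7

Using the shoelace formula, 2A = |((-2)·3 − (-4)·4) + ((-4)·(-4) − (-3)·3) + ((-3)·4 − (-2)·(-4))| = 15, so the area is 7.5.
Along each edge there are gcd(|Δx|,|Δy|)+1 lattice points, so counting each shared vertex once the boundary has gcd(2,1) + gcd(1,7) + gcd(1,8) = 1+1+1 = 3.
By Pick's theorem A = I + B/2 − 1, so I = 7.5 − 3/2 + 1 = 7.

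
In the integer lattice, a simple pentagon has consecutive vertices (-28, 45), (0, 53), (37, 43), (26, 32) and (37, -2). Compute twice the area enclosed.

3006

The shoelace formula gives twice the area as |((-28)·53 − 0·45) + (0·43 − 37·53) + (37·32 − 26·43) + (26·(-2) − 37·32) + (37·45 − (-28)·(-2))| = 3006, so the area is 1503.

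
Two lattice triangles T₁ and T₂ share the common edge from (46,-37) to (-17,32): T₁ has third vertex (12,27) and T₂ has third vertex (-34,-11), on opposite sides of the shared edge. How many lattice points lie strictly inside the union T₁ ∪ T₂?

The union is the simple quadrilateral with vertices (46,-37), (12,27), (-17,32), (-34,-11) in order.
By the shoelace formula, twice the signed area is |[46·27 − 12·(-37)] + [12·32 − (-17)·27] + [(-17)·(-11) − (-34)·32] + [(-34)·(-37) − 46·(-11)]| = 5568, so the area is 2784.
The number of boundary lattice points is Σ gcd(|Δx|,|Δy|) = gcd(34,64) + gcd(29,5) + gcd(17,43) + gcd(80,26) = 2+1+1+2 = 6.
By Pick's theorem I = A − B/2 + 1 = 2784 − 6/2 + 1 = 2782.

2782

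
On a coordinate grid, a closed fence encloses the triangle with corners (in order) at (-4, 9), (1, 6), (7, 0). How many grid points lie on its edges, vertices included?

8

The number of boundary lattice points is Σ gcd(|Δx|,|Δy|) = gcd(5,3) + gcd(6,6) + gcd(11,9) = 1+6+1 = 8.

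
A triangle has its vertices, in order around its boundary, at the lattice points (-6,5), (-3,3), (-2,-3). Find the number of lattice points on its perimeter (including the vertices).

The number of boundary lattice points is Σ gcd(|Δx|,|Δy|) = gcd(3,2) + gcd(1,6) + gcd(4,8) = 1+1+4 = 6.

6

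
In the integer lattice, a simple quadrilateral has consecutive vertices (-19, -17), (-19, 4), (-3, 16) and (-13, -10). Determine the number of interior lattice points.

198

The shoelace formula gives twice the area as |((-19)·4 − (-19)·(-17)) + ((-19)·16 − (-3)·4) + ((-3)·(-10) − (-13)·16) + ((-13)·(-17) − (-19)·(-10))| = 422, so the area is 211.
The number of boundary lattice points is Σ gcd(|Δx|,|Δy|) = gcd(0,21) + gcd(16,12) + gcd(10,26) + gcd(6,7) = 21+4+2+1 = 28.
Pick's theorem gives I = A − B/2 + 1 = 211 − 28/2 + 1 = 198.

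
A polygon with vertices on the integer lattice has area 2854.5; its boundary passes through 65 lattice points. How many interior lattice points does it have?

Pick's theorem A = I + B/2 − 1 rearranges to I = A − B/2 + 1 = 2854.5 − 65/2 + 1 = 2823.

2823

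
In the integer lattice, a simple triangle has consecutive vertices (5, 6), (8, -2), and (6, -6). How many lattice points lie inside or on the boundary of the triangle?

Using the shoelace formula, 2A = |(5·(-2) − 8·6) + (8·(-6) − 6·(-2)) + (6·6 − 5·(-6))| = 28, so the area is 14.
The number of boundary lattice points is Σ gcd(|Δx|,|Δy|) = gcd(3,8) + gcd(2,4) + gcd(1,12) = 1+2+1 = 4.
Pick's theorem gives I = A − B/2 + 1 = 14 − 4/2 + 1 = 13, so the closed region contains I + B = 13 + 4 = 17 lattice points.

17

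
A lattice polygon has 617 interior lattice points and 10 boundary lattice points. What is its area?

621

By Pick's theorem, A = I + B/2 − 1 = 617 + 10/2 − 1 = 621.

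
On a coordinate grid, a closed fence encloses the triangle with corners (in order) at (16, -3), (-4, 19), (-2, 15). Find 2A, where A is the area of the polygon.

By the shoelace formula, twice the signed area is |(16·19 − (-4)·(-3)) + ((-4)·15 − (-2)·19) + ((-2)·(-3) − 16·15)| = 36, so the area is 18.

36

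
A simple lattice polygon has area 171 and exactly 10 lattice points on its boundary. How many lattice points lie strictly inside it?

167

Pick's theorem A = I + B/2 − 1 rearranges to I = A − B/2 + 1 = 171 − 10/2 + 1 = 167.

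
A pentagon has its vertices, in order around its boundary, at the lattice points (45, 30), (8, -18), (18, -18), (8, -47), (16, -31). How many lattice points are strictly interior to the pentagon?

394

The shoelace formula gives twice the area as |(45·(-18) − 8·30) + (8·(-18) − 18·(-18)) + (18·(-47) − 8·(-18)) + (8·(-31) − 16·(-47)) + (16·30 − 45·(-31))| = 807, so the area is 807/2.
Summing gcd(|Δx|,|Δy|) over the edges gives the boundary count: gcd(37,48) + gcd(10,0) + gcd(10,29) + gcd(8,16) + gcd(29,61) = 1+10+1+8+1 = 21.
By Pick's theorem A = I + B/2 − 1, so I = 807/2 − 21/2 + 1 = 394.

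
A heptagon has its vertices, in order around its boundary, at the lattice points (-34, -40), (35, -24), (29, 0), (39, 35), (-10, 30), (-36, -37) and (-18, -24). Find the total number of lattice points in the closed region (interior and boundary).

3516

Using the shoelace formula, 2A = |((-34)·(-24) − 35·(-40)) + (35·0 − 29·(-24)) + (29·35 − 39·0) + (39·30 − (-10)·35) + ((-10)·(-37) − (-36)·30) + ((-36)·(-24) − (-18)·(-37)) + ((-18)·(-40) − (-34)·(-24))| = 6999, so the area is 3499.5.
Along each edge there are gcd(|Δx|,|Δy|)+1 lattice points, so counting each shared vertex once the boundary has gcd(69,16) + gcd(6,24) + gcd(10,35) + gcd(49,5) + gcd(26,67) + gcd(18,13) + gcd(16,16) = 1+6+5+1+1+1+16 = 31.
Pick's theorem gives I = A − B/2 + 1 = 3499.5 − 31/2 + 1 = 3485, so the closed region contains I + B = 3485 + 31 = 3516 lattice points.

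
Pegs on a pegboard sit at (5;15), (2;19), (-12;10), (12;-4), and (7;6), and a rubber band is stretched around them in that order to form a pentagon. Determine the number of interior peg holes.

Using the shoelace formula, 2A = |[5·19 − 2·15] + [2·10 − (-12)·19] + [(-12)·(-4) − 12·10] + [12·6 − 7·(-4)] + [7·15 − 5·6]| = 416, so the area is 208.
The number of boundary lattice points is Σ gcd(|Δx|,|Δy|) = gcd(3,4) + gcd(14,9) + gcd(24,14) + gcd(5,10) + gcd(2,9) = 1+1+2+5+1 = 10.
By Pick's theorem A = I + B/2 − 1, so I = 208 − 10/2 + 1 = 204.

204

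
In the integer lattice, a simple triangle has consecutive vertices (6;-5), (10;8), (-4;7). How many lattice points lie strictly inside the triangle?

88

By the shoelace formula, twice the signed area is |[6·8 − 10·(-5)] + [10·7 − (-4)·8] + [(-4)·(-5) − 6·7]| = 178, so the area is 89.
Along each edge there are gcd(|Δx|,|Δy|)+1 lattice points, so counting each shared vertex once the boundary has gcd(4,13) + gcd(14,1) + gcd(10,12) = 1+1+2 = 4.
By Pick's theorem A = I + B/2 − 1, so I = 89 − 4/2 + 1 = 88.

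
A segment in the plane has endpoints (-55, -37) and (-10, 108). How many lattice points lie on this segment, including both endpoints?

6

The number of lattice points on a segment between lattice points is gcd(|Δx|,|Δy|) + 1 = gcd(45,145) + 1 = 5 + 1 = 6.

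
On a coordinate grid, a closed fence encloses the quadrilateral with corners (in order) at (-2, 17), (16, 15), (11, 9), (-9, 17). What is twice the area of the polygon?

174

By the shoelace formula, twice the signed area is |[(-2)·15 − 16·17] + [16·9 − 11·15] + [11·17 − (-9)·9] + [(-9)·17 − (-2)·17]| = 174, so the area is 87.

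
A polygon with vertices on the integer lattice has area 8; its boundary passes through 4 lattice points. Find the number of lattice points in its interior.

7

Pick's theorem A = I + B/2 − 1 rearranges to I = A − B/2 + 1 = 8 − 4/2 + 1 = 7.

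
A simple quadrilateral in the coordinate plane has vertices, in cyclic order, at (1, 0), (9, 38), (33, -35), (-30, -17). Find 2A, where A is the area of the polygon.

3125

The shoelace formula gives twice the area as |(1·38 − 9·0) + (9·(-35) − 33·38) + (33·(-17) − (-30)·(-35)) + ((-30)·0 − 1·(-17))| = 3125, so the area is 3125/2.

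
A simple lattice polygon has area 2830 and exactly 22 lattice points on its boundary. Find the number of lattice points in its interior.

Pick's theorem A = I + B/2 − 1 rearranges to I = A − B/2 + 1 = 2830 − 22/2 + 1 = 2820.

2820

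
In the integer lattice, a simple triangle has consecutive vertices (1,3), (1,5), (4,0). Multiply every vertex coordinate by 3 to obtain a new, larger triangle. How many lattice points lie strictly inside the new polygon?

By the shoelace formula, twice the signed area is |[1·5 − 1·3] + [1·0 − 4·5] + [4·3 − 1·0]| = 6, so the area is 3.
Along each edge there are gcd(|Δx|,|Δy|)+1 lattice points, so counting each shared vertex once the boundary has gcd(0,2) + gcd(3,5) + gcd(3,3) = 2+1+3 = 6.
Scaling by 3 multiplies the area by 3² = 9 (so the new area is 27) and multiplies the boundary lattice-point count by 3, giving 18.
By Pick's theorem, the interior count of the dilated polygon is 27 − 18/2 + 1 = 19.

19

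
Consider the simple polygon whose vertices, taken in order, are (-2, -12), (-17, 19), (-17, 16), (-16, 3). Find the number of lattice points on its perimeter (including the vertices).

6

Summing gcd(|Δx|,|Δy|) over the edges gives the boundary count: gcd(15,31) + gcd(0,3) + gcd(1,13) + gcd(14,15) = 1+3+1+1 = 6.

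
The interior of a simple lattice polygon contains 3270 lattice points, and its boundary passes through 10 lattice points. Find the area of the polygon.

By Pick's theorem, A = I + B/2 − 1 = 3270 + 10/2 − 1 = 3274.

3274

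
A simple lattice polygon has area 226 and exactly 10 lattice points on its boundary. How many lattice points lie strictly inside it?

222

From Pick's theorem, I = A − B/2 + 1 = 226 − 10/2 + 1 = 222.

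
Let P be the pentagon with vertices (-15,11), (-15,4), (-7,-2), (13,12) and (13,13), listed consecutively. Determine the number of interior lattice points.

By the shoelace formula, twice the signed area is |((-15)·4 − (-15)·11) + ((-15)·(-2) − (-7)·4) + ((-7)·12 − 13·(-2)) + (13·13 − 13·12) + (13·11 − (-15)·13)| = 456, so the area is 228.
Along each edge there are gcd(|Δx|,|Δy|)+1 lattice points, so counting each shared vertex once the boundary has gcd(0,7) + gcd(8,6) + gcd(20,14) + gcd(0,1) + gcd(28,2) = 7+2+2+1+2 = 14.
By Pick's theorem A = I + B/2 − 1, so I = 228 − 14/2 + 1 = 222.

222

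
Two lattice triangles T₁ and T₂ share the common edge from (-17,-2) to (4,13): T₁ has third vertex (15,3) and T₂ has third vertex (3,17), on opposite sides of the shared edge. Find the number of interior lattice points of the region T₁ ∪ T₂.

236

The union is the simple quadrilateral with vertices (-17,-2), (15,3), (4,13), (3,17) in order.
The shoelace formula gives twice the area as |[(-17)·3 − 15·(-2)] + [15·13 − 4·3] + [4·17 − 3·13] + [3·(-2) − (-17)·17]| = 474, so the area is 237.
Summing gcd(|Δx|,|Δy|) over the edges gives the boundary count: gcd(32,5) + gcd(11,10) + gcd(1,4) + gcd(20,19) = 1+1+1+1 = 4.
By Pick's theorem I = A − B/2 + 1 = 237 − 4/2 + 1 = 236.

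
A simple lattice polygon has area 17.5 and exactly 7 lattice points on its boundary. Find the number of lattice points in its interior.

15

Pick's theorem A = I + B/2 − 1 rearranges to I = A − B/2 + 1 = 17.5 − 7/2 + 1 = 15.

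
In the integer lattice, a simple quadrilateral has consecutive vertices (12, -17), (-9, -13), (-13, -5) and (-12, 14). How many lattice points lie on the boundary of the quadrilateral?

7

Along each edge there are gcd(|Δx|,|Δy|)+1 lattice points, so counting each shared vertex once the boundary has gcd(21,4) + gcd(4,8) + gcd(1,19) + gcd(24,31) = 1+4+1+1 = 7.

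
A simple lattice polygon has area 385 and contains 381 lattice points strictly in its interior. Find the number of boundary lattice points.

Pick's theorem gives A = I + B/2 − 1, so B = 2(A − I + 1) = 2(385 − 381 + 1) = 10.

10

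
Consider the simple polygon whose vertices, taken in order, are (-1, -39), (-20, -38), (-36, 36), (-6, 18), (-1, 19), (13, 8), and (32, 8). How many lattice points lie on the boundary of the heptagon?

Summing gcd(|Δx|,|Δy|) over the edges gives the boundary count: gcd(19,1) + gcd(16,74) + gcd(30,18) + gcd(5,1) + gcd(14,11) + gcd(19,0) + gcd(33,47) = 1+2+6+1+1+19+1 = 31.

31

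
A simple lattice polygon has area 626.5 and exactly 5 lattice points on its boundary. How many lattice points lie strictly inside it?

Pick's theorem A = I + B/2 − 1 rearranges to I = A − B/2 + 1 = 626.5 − 5/2 + 1 = 625.

625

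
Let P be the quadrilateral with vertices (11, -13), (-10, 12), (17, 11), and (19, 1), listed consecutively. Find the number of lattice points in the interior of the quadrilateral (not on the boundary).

379

The shoelace formula gives twice the area as |[11·12 − (-10)·(-13)] + [(-10)·11 − 17·12] + [17·1 − 19·11] + [19·(-13) − 11·1]| = 762, so the area is 381.
Along each edge there are gcd(|Δx|,|Δy|)+1 lattice points, so counting each shared vertex once the boundary has gcd(21,25) + gcd(27,1) + gcd(2,10) + gcd(8,14) = 1+1+2+2 = 6.
Pick's theorem gives I = A − B/2 + 1 = 381 − 6/2 + 1 = 379.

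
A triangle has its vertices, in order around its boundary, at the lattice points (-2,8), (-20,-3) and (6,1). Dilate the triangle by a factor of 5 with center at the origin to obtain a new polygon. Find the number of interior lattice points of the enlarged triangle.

2666

The shoelace formula gives twice the area as |[(-2)·(-3) − (-20)·8] + [(-20)·1 − 6·(-3)] + [6·8 − (-2)·1]| = 214, so the area is 107.
Along each edge there are gcd(|Δx|,|Δy|)+1 lattice points, so counting each shared vertex once the boundary has gcd(18,11) + gcd(26,4) + gcd(8,7) = 1+2+1 = 4.
Scaling by 5 multiplies the area by 5² = 25 (so the new area is 2675) and multiplies the boundary lattice-point count by 5, giving 20.
By Pick's theorem, the interior count of the dilated polygon is 2675 − 20/2 + 1 = 2666.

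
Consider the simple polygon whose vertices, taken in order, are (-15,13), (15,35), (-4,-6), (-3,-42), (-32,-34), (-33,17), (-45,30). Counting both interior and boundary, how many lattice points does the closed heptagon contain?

1899

By the shoelace formula, twice the signed area is |[(-15)·35 − 15·13] + [15·(-6) − (-4)·35] + [(-4)·(-42) − (-3)·(-6)] + [(-3)·(-34) − (-32)·(-42)] + [(-32)·17 − (-33)·(-34)] + [(-33)·30 − (-45)·17] + [(-45)·13 − (-15)·30]| = 3788, so the area is 1894.
Along each edge there are gcd(|Δx|,|Δy|)+1 lattice points, so counting each shared vertex once the boundary has gcd(30,22) + gcd(19,41) + gcd(1,36) + gcd(29,8) + gcd(1,51) + gcd(12,13) + gcd(30,17) = 2+1+1+1+1+1+1 = 8.
Pick's theorem gives I = A − B/2 + 1 = 1894 − 8/2 + 1 = 1891, so the closed region contains I + B = 1891 + 8 = 1899 lattice points.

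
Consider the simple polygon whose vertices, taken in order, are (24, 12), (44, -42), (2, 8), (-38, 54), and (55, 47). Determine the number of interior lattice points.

2953

Using the shoelace formula, 2A = |[24·(-42) − 44·12] + [44·8 − 2·(-42)] + [2·54 − (-38)·8] + [(-38)·47 − 55·54] + [55·12 − 24·47]| = 5912, so the area is 2956.
The number of boundary lattice points is Σ gcd(|Δx|,|Δy|) = gcd(20,54) + gcd(42,50) + gcd(40,46) + gcd(93,7) + gcd(31,35) = 2+2+2+1+1 = 8.
By Pick's theorem A = I + B/2 − 1, so I = 2956 − 8/2 + 1 = 2953.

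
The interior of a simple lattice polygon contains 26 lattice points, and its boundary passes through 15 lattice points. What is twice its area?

65

By Pick's theorem, A = I + B/2 − 1 = 26 + 15/2 − 1 = 65/2.
Hence 2A = 65.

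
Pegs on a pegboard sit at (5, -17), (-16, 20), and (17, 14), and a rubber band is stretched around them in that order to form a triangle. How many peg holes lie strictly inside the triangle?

546

The shoelace formula gives twice the area as |[5·20 − (-16)·(-17)] + [(-16)·14 − 17·20] + [17·(-17) − 5·14]| = 1095, so the area is 547.5.
The number of boundary lattice points is Σ gcd(|Δx|,|Δy|) = gcd(21,37) + gcd(33,6) + gcd(12,31) = 1+3+1 = 5.
By Pick's theorem A = I + B/2 − 1, so I = 547.5 − 5/2 + 1 = 546.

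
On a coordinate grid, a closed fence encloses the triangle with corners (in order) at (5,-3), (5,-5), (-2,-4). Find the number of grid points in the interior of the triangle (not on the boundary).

Using the shoelace formula, 2A = |[5·(-5) − 5·(-3)] + [5·(-4) − (-2)·(-5)] + [(-2)·(-3) − 5·(-4)]| = 14, so the area is 7.
Along each edge there are gcd(|Δx|,|Δy|)+1 lattice points, so counting each shared vertex once the boundary has gcd(0,2) + gcd(7,1) + gcd(7,1) = 2+1+1 = 4.
Pick's theorem gives I = A − B/2 + 1 = 7 − 4/2 + 1 = 6.

6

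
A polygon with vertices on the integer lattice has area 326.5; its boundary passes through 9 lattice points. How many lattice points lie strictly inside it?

From Pick's theorem, I = A − B/2 + 1 = 326.5 − 9/2 + 1 = 323.

323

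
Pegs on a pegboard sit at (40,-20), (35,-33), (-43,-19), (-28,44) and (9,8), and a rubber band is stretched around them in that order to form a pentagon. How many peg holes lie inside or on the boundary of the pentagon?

3129

Using the shoelace formula, 2A = |[40·(-33) − 35·(-20)] + [35·(-19) − (-43)·(-33)] + [(-43)·44 − (-28)·(-19)] + [(-28)·8 − 9·44] + [9·(-20) − 40·8]| = 6248, so the area is 3124.
Along each edge there are gcd(|Δx|,|Δy|)+1 lattice points, so counting each shared vertex once the boundary has gcd(5,13) + gcd(78,14) + gcd(15,63) + gcd(37,36) + gcd(31,28) = 1+2+3+1+1 = 8.
Pick's theorem gives I = A − B/2 + 1 = 3124 − 8/2 + 1 = 3121, so the closed region contains I + B = 3121 + 8 = 3129 lattice points.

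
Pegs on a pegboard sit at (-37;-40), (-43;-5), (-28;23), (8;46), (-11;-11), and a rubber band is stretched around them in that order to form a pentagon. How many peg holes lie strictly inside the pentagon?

Using the shoelace formula, 2A = |((-37)·(-5) − (-43)·(-40)) + ((-43)·23 − (-28)·(-5)) + ((-28)·46 − 8·23) + (8·(-11) − (-11)·46) + ((-11)·(-40) − (-37)·(-11))| = 3685, so the area is 1842.5.
Along each edge there are gcd(|Δx|,|Δy|)+1 lattice points, so counting each shared vertex once the boundary has gcd(6,35) + gcd(15,28) + gcd(36,23) + gcd(19,57) + gcd(26,29) = 1+1+1+19+1 = 23.
By Pick's theorem A = I + B/2 − 1, so I = 1842.5 − 23/2 + 1 = 1832.

1832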